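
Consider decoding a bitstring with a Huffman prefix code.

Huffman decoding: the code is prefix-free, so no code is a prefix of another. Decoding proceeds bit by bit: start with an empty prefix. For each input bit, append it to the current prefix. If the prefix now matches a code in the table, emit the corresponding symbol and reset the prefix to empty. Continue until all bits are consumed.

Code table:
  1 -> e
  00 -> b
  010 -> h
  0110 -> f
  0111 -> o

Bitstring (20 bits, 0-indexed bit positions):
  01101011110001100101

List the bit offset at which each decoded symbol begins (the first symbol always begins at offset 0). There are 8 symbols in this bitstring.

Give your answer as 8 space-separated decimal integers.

Answer: 0 4 5 9 10 12 16 19

Derivation:
Bit 0: prefix='0' (no match yet)
Bit 1: prefix='01' (no match yet)
Bit 2: prefix='011' (no match yet)
Bit 3: prefix='0110' -> emit 'f', reset
Bit 4: prefix='1' -> emit 'e', reset
Bit 5: prefix='0' (no match yet)
Bit 6: prefix='01' (no match yet)
Bit 7: prefix='011' (no match yet)
Bit 8: prefix='0111' -> emit 'o', reset
Bit 9: prefix='1' -> emit 'e', reset
Bit 10: prefix='0' (no match yet)
Bit 11: prefix='00' -> emit 'b', reset
Bit 12: prefix='0' (no match yet)
Bit 13: prefix='01' (no match yet)
Bit 14: prefix='011' (no match yet)
Bit 15: prefix='0110' -> emit 'f', reset
Bit 16: prefix='0' (no match yet)
Bit 17: prefix='01' (no match yet)
Bit 18: prefix='010' -> emit 'h', reset
Bit 19: prefix='1' -> emit 'e', reset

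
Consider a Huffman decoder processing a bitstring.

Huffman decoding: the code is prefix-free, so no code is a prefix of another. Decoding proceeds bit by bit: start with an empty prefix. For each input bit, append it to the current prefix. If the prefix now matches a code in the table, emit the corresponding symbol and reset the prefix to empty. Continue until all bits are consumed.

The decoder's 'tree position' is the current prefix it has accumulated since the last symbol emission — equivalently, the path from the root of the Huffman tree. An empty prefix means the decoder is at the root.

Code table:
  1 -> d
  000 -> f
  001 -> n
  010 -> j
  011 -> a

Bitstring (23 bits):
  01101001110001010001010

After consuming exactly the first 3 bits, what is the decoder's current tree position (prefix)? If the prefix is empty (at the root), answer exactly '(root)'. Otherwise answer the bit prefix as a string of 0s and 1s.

Answer: (root)

Derivation:
Bit 0: prefix='0' (no match yet)
Bit 1: prefix='01' (no match yet)
Bit 2: prefix='011' -> emit 'a', reset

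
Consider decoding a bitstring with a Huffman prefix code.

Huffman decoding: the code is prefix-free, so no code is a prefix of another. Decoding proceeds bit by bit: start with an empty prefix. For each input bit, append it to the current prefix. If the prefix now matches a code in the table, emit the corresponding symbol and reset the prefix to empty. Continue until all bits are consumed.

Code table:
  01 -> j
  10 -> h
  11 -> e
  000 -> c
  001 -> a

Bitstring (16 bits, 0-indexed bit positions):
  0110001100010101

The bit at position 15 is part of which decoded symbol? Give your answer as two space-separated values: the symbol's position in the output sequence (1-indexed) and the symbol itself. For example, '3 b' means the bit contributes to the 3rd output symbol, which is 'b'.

Answer: 7 j

Derivation:
Bit 0: prefix='0' (no match yet)
Bit 1: prefix='01' -> emit 'j', reset
Bit 2: prefix='1' (no match yet)
Bit 3: prefix='10' -> emit 'h', reset
Bit 4: prefix='0' (no match yet)
Bit 5: prefix='00' (no match yet)
Bit 6: prefix='001' -> emit 'a', reset
Bit 7: prefix='1' (no match yet)
Bit 8: prefix='10' -> emit 'h', reset
Bit 9: prefix='0' (no match yet)
Bit 10: prefix='00' (no match yet)
Bit 11: prefix='001' -> emit 'a', reset
Bit 12: prefix='0' (no match yet)
Bit 13: prefix='01' -> emit 'j', reset
Bit 14: prefix='0' (no match yet)
Bit 15: prefix='01' -> emit 'j', reset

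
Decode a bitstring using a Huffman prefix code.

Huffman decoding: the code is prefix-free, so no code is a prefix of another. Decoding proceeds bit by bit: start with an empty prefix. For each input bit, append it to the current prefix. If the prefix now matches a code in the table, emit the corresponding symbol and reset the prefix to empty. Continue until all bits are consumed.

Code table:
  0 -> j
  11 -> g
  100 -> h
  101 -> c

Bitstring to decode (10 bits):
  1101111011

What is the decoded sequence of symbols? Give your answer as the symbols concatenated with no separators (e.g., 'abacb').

Bit 0: prefix='1' (no match yet)
Bit 1: prefix='11' -> emit 'g', reset
Bit 2: prefix='0' -> emit 'j', reset
Bit 3: prefix='1' (no match yet)
Bit 4: prefix='11' -> emit 'g', reset
Bit 5: prefix='1' (no match yet)
Bit 6: prefix='11' -> emit 'g', reset
Bit 7: prefix='0' -> emit 'j', reset
Bit 8: prefix='1' (no match yet)
Bit 9: prefix='11' -> emit 'g', reset

Answer: gjggjg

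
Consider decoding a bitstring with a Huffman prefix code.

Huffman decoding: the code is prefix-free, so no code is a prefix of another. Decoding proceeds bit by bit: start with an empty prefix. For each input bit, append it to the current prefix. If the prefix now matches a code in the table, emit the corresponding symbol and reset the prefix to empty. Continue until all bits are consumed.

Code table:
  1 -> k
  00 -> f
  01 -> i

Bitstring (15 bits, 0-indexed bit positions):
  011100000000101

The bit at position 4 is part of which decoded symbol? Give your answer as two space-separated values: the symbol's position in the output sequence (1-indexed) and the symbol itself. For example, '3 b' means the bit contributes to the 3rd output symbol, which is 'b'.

Answer: 4 f

Derivation:
Bit 0: prefix='0' (no match yet)
Bit 1: prefix='01' -> emit 'i', reset
Bit 2: prefix='1' -> emit 'k', reset
Bit 3: prefix='1' -> emit 'k', reset
Bit 4: prefix='0' (no match yet)
Bit 5: prefix='00' -> emit 'f', reset
Bit 6: prefix='0' (no match yet)
Bit 7: prefix='00' -> emit 'f', reset
Bit 8: prefix='0' (no match yet)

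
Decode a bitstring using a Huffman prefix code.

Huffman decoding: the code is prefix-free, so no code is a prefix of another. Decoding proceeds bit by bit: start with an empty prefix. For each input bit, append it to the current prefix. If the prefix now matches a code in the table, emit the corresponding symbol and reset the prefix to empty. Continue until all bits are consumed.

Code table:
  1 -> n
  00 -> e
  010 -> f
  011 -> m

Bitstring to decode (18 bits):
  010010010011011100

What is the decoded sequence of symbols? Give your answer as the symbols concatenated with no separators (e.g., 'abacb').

Bit 0: prefix='0' (no match yet)
Bit 1: prefix='01' (no match yet)
Bit 2: prefix='010' -> emit 'f', reset
Bit 3: prefix='0' (no match yet)
Bit 4: prefix='01' (no match yet)
Bit 5: prefix='010' -> emit 'f', reset
Bit 6: prefix='0' (no match yet)
Bit 7: prefix='01' (no match yet)
Bit 8: prefix='010' -> emit 'f', reset
Bit 9: prefix='0' (no match yet)
Bit 10: prefix='01' (no match yet)
Bit 11: prefix='011' -> emit 'm', reset
Bit 12: prefix='0' (no match yet)
Bit 13: prefix='01' (no match yet)
Bit 14: prefix='011' -> emit 'm', reset
Bit 15: prefix='1' -> emit 'n', reset
Bit 16: prefix='0' (no match yet)
Bit 17: prefix='00' -> emit 'e', reset

Answer: fffmmne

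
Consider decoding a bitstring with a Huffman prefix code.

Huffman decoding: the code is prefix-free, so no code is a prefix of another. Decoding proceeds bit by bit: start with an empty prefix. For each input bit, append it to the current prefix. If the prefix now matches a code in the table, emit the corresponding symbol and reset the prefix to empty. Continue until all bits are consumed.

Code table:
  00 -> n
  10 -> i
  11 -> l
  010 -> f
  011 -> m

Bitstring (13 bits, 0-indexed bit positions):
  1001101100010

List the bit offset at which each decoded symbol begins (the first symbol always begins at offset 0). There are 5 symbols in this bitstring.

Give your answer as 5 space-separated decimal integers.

Answer: 0 2 5 8 10

Derivation:
Bit 0: prefix='1' (no match yet)
Bit 1: prefix='10' -> emit 'i', reset
Bit 2: prefix='0' (no match yet)
Bit 3: prefix='01' (no match yet)
Bit 4: prefix='011' -> emit 'm', reset
Bit 5: prefix='0' (no match yet)
Bit 6: prefix='01' (no match yet)
Bit 7: prefix='011' -> emit 'm', reset
Bit 8: prefix='0' (no match yet)
Bit 9: prefix='00' -> emit 'n', reset
Bit 10: prefix='0' (no match yet)
Bit 11: prefix='01' (no match yet)
Bit 12: prefix='010' -> emit 'f', reset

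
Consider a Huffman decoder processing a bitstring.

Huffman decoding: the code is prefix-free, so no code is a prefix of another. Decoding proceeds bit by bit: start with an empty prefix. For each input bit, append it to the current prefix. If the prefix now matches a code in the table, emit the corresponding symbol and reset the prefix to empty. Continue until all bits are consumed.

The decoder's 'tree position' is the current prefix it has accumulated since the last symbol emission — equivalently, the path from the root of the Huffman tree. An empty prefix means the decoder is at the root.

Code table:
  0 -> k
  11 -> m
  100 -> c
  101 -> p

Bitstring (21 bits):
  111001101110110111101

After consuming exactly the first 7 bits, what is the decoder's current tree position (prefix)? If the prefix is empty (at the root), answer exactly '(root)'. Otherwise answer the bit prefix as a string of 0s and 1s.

Bit 0: prefix='1' (no match yet)
Bit 1: prefix='11' -> emit 'm', reset
Bit 2: prefix='1' (no match yet)
Bit 3: prefix='10' (no match yet)
Bit 4: prefix='100' -> emit 'c', reset
Bit 5: prefix='1' (no match yet)
Bit 6: prefix='11' -> emit 'm', reset

Answer: (root)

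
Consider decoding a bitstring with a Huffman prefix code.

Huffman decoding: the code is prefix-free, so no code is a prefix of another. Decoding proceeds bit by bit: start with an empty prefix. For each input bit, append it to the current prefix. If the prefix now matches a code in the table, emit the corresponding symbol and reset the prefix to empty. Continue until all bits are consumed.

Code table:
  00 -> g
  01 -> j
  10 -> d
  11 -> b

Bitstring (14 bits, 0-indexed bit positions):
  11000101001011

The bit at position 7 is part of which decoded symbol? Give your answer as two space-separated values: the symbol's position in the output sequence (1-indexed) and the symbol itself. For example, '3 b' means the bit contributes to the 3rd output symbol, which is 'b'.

Bit 0: prefix='1' (no match yet)
Bit 1: prefix='11' -> emit 'b', reset
Bit 2: prefix='0' (no match yet)
Bit 3: prefix='00' -> emit 'g', reset
Bit 4: prefix='0' (no match yet)
Bit 5: prefix='01' -> emit 'j', reset
Bit 6: prefix='0' (no match yet)
Bit 7: prefix='01' -> emit 'j', reset
Bit 8: prefix='0' (no match yet)
Bit 9: prefix='00' -> emit 'g', reset
Bit 10: prefix='1' (no match yet)
Bit 11: prefix='10' -> emit 'd', reset

Answer: 4 j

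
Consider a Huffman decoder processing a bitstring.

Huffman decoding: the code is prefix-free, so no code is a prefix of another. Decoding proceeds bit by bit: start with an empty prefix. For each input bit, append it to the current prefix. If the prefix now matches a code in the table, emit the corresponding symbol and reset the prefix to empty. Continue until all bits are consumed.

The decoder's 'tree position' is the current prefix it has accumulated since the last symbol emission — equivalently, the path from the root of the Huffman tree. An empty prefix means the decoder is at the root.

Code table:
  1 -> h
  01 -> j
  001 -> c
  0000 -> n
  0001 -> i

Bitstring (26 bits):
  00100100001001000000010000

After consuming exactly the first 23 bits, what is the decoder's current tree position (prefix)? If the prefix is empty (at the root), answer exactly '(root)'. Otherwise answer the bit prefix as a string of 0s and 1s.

Bit 0: prefix='0' (no match yet)
Bit 1: prefix='00' (no match yet)
Bit 2: prefix='001' -> emit 'c', reset
Bit 3: prefix='0' (no match yet)
Bit 4: prefix='00' (no match yet)
Bit 5: prefix='001' -> emit 'c', reset
Bit 6: prefix='0' (no match yet)
Bit 7: prefix='00' (no match yet)
Bit 8: prefix='000' (no match yet)
Bit 9: prefix='0000' -> emit 'n', reset
Bit 10: prefix='1' -> emit 'h', reset
Bit 11: prefix='0' (no match yet)
Bit 12: prefix='00' (no match yet)
Bit 13: prefix='001' -> emit 'c', reset
Bit 14: prefix='0' (no match yet)
Bit 15: prefix='00' (no match yet)
Bit 16: prefix='000' (no match yet)
Bit 17: prefix='0000' -> emit 'n', reset
Bit 18: prefix='0' (no match yet)
Bit 19: prefix='00' (no match yet)
Bit 20: prefix='000' (no match yet)
Bit 21: prefix='0001' -> emit 'i', reset
Bit 22: prefix='0' (no match yet)

Answer: 0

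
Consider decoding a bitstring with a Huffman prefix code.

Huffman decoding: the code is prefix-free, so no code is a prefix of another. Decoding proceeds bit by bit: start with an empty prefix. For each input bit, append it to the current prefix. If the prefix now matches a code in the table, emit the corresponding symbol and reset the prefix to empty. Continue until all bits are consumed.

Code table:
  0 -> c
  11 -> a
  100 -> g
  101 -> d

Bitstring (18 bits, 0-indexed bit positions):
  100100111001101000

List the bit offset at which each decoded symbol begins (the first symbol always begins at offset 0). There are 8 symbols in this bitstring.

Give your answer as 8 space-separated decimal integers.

Bit 0: prefix='1' (no match yet)
Bit 1: prefix='10' (no match yet)
Bit 2: prefix='100' -> emit 'g', reset
Bit 3: prefix='1' (no match yet)
Bit 4: prefix='10' (no match yet)
Bit 5: prefix='100' -> emit 'g', reset
Bit 6: prefix='1' (no match yet)
Bit 7: prefix='11' -> emit 'a', reset
Bit 8: prefix='1' (no match yet)
Bit 9: prefix='10' (no match yet)
Bit 10: prefix='100' -> emit 'g', reset
Bit 11: prefix='1' (no match yet)
Bit 12: prefix='11' -> emit 'a', reset
Bit 13: prefix='0' -> emit 'c', reset
Bit 14: prefix='1' (no match yet)
Bit 15: prefix='10' (no match yet)
Bit 16: prefix='100' -> emit 'g', reset
Bit 17: prefix='0' -> emit 'c', reset

Answer: 0 3 6 8 11 13 14 17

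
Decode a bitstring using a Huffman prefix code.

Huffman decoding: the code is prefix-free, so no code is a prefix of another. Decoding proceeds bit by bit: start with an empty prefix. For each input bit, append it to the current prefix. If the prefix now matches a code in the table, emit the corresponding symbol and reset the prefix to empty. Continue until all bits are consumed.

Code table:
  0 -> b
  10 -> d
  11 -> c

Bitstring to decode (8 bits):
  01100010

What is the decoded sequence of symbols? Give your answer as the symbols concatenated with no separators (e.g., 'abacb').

Bit 0: prefix='0' -> emit 'b', reset
Bit 1: prefix='1' (no match yet)
Bit 2: prefix='11' -> emit 'c', reset
Bit 3: prefix='0' -> emit 'b', reset
Bit 4: prefix='0' -> emit 'b', reset
Bit 5: prefix='0' -> emit 'b', reset
Bit 6: prefix='1' (no match yet)
Bit 7: prefix='10' -> emit 'd', reset

Answer: bcbbbd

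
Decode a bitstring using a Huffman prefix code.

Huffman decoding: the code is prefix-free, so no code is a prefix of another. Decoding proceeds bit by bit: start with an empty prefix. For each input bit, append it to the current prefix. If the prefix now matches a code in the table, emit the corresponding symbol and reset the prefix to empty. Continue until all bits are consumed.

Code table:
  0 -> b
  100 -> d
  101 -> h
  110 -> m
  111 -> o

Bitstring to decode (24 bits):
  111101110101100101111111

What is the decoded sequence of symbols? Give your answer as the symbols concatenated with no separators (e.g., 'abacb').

Answer: ohmhdhoo

Derivation:
Bit 0: prefix='1' (no match yet)
Bit 1: prefix='11' (no match yet)
Bit 2: prefix='111' -> emit 'o', reset
Bit 3: prefix='1' (no match yet)
Bit 4: prefix='10' (no match yet)
Bit 5: prefix='101' -> emit 'h', reset
Bit 6: prefix='1' (no match yet)
Bit 7: prefix='11' (no match yet)
Bit 8: prefix='110' -> emit 'm', reset
Bit 9: prefix='1' (no match yet)
Bit 10: prefix='10' (no match yet)
Bit 11: prefix='101' -> emit 'h', reset
Bit 12: prefix='1' (no match yet)
Bit 13: prefix='10' (no match yet)
Bit 14: prefix='100' -> emit 'd', reset
Bit 15: prefix='1' (no match yet)
Bit 16: prefix='10' (no match yet)
Bit 17: prefix='101' -> emit 'h', reset
Bit 18: prefix='1' (no match yet)
Bit 19: prefix='11' (no match yet)
Bit 20: prefix='111' -> emit 'o', reset
Bit 21: prefix='1' (no match yet)
Bit 22: prefix='11' (no match yet)
Bit 23: prefix='111' -> emit 'o', reset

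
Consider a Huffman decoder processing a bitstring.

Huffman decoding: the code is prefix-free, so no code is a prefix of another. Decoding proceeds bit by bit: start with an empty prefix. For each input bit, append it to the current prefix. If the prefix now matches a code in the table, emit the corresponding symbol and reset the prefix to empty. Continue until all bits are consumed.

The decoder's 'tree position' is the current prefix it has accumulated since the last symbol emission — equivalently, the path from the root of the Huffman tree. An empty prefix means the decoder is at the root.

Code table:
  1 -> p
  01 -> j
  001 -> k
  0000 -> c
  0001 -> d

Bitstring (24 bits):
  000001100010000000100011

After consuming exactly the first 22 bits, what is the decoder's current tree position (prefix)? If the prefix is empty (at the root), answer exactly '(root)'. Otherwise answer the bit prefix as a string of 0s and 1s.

Bit 0: prefix='0' (no match yet)
Bit 1: prefix='00' (no match yet)
Bit 2: prefix='000' (no match yet)
Bit 3: prefix='0000' -> emit 'c', reset
Bit 4: prefix='0' (no match yet)
Bit 5: prefix='01' -> emit 'j', reset
Bit 6: prefix='1' -> emit 'p', reset
Bit 7: prefix='0' (no match yet)
Bit 8: prefix='00' (no match yet)
Bit 9: prefix='000' (no match yet)
Bit 10: prefix='0001' -> emit 'd', reset
Bit 11: prefix='0' (no match yet)
Bit 12: prefix='00' (no match yet)
Bit 13: prefix='000' (no match yet)
Bit 14: prefix='0000' -> emit 'c', reset
Bit 15: prefix='0' (no match yet)
Bit 16: prefix='00' (no match yet)
Bit 17: prefix='000' (no match yet)
Bit 18: prefix='0001' -> emit 'd', reset
Bit 19: prefix='0' (no match yet)
Bit 20: prefix='00' (no match yet)
Bit 21: prefix='000' (no match yet)

Answer: 000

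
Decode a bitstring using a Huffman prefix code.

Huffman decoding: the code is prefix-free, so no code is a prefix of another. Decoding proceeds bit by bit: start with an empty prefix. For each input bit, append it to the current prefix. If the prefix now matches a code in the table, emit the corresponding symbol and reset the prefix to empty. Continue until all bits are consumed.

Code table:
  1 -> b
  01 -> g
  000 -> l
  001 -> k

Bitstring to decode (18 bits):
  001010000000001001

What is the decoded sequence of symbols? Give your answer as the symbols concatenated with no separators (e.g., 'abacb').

Answer: kglllbk

Derivation:
Bit 0: prefix='0' (no match yet)
Bit 1: prefix='00' (no match yet)
Bit 2: prefix='001' -> emit 'k', reset
Bit 3: prefix='0' (no match yet)
Bit 4: prefix='01' -> emit 'g', reset
Bit 5: prefix='0' (no match yet)
Bit 6: prefix='00' (no match yet)
Bit 7: prefix='000' -> emit 'l', reset
Bit 8: prefix='0' (no match yet)
Bit 9: prefix='00' (no match yet)
Bit 10: prefix='000' -> emit 'l', reset
Bit 11: prefix='0' (no match yet)
Bit 12: prefix='00' (no match yet)
Bit 13: prefix='000' -> emit 'l', reset
Bit 14: prefix='1' -> emit 'b', reset
Bit 15: prefix='0' (no match yet)
Bit 16: prefix='00' (no match yet)
Bit 17: prefix='001' -> emit 'k', reset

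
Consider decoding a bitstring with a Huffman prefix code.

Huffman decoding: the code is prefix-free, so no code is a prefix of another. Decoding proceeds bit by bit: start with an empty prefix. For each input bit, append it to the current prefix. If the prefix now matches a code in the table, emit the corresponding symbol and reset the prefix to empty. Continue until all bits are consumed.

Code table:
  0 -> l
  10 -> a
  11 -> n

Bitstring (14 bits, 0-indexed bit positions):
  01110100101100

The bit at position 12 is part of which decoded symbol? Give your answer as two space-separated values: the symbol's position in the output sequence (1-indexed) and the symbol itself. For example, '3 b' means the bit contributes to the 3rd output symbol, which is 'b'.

Answer: 8 l

Derivation:
Bit 0: prefix='0' -> emit 'l', reset
Bit 1: prefix='1' (no match yet)
Bit 2: prefix='11' -> emit 'n', reset
Bit 3: prefix='1' (no match yet)
Bit 4: prefix='10' -> emit 'a', reset
Bit 5: prefix='1' (no match yet)
Bit 6: prefix='10' -> emit 'a', reset
Bit 7: prefix='0' -> emit 'l', reset
Bit 8: prefix='1' (no match yet)
Bit 9: prefix='10' -> emit 'a', reset
Bit 10: prefix='1' (no match yet)
Bit 11: prefix='11' -> emit 'n', reset
Bit 12: prefix='0' -> emit 'l', reset
Bit 13: prefix='0' -> emit 'l', reset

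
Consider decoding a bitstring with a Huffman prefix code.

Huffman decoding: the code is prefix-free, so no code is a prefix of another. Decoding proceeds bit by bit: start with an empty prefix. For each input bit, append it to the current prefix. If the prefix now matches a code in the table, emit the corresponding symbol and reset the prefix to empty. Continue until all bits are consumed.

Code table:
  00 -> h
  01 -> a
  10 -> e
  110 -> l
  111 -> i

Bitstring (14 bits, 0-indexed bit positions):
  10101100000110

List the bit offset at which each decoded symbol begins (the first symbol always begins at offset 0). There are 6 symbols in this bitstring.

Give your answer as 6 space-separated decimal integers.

Bit 0: prefix='1' (no match yet)
Bit 1: prefix='10' -> emit 'e', reset
Bit 2: prefix='1' (no match yet)
Bit 3: prefix='10' -> emit 'e', reset
Bit 4: prefix='1' (no match yet)
Bit 5: prefix='11' (no match yet)
Bit 6: prefix='110' -> emit 'l', reset
Bit 7: prefix='0' (no match yet)
Bit 8: prefix='00' -> emit 'h', reset
Bit 9: prefix='0' (no match yet)
Bit 10: prefix='00' -> emit 'h', reset
Bit 11: prefix='1' (no match yet)
Bit 12: prefix='11' (no match yet)
Bit 13: prefix='110' -> emit 'l', reset

Answer: 0 2 4 7 9 11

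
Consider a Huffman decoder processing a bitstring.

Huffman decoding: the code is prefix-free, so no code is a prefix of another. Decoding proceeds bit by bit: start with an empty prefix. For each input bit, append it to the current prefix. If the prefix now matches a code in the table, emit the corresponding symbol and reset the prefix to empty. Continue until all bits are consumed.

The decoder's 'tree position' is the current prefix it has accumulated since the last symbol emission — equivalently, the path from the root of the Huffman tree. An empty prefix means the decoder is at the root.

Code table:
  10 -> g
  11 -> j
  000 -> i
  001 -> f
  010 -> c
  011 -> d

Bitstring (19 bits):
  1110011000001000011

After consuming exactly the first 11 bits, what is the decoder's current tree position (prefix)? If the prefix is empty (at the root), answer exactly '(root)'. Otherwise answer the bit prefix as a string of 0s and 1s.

Bit 0: prefix='1' (no match yet)
Bit 1: prefix='11' -> emit 'j', reset
Bit 2: prefix='1' (no match yet)
Bit 3: prefix='10' -> emit 'g', reset
Bit 4: prefix='0' (no match yet)
Bit 5: prefix='01' (no match yet)
Bit 6: prefix='011' -> emit 'd', reset
Bit 7: prefix='0' (no match yet)
Bit 8: prefix='00' (no match yet)
Bit 9: prefix='000' -> emit 'i', reset
Bit 10: prefix='0' (no match yet)

Answer: 0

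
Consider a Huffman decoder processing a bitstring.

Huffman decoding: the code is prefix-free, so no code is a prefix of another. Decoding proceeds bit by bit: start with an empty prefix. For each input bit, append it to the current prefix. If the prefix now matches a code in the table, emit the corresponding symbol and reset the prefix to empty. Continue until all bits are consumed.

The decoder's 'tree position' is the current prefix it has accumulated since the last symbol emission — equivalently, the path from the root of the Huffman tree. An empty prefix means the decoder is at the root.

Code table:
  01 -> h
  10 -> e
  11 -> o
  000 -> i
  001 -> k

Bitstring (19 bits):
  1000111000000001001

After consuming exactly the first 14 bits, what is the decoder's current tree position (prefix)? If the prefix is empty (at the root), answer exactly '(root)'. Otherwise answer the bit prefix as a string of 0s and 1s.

Bit 0: prefix='1' (no match yet)
Bit 1: prefix='10' -> emit 'e', reset
Bit 2: prefix='0' (no match yet)
Bit 3: prefix='00' (no match yet)
Bit 4: prefix='001' -> emit 'k', reset
Bit 5: prefix='1' (no match yet)
Bit 6: prefix='11' -> emit 'o', reset
Bit 7: prefix='0' (no match yet)
Bit 8: prefix='00' (no match yet)
Bit 9: prefix='000' -> emit 'i', reset
Bit 10: prefix='0' (no match yet)
Bit 11: prefix='00' (no match yet)
Bit 12: prefix='000' -> emit 'i', reset
Bit 13: prefix='0' (no match yet)

Answer: 0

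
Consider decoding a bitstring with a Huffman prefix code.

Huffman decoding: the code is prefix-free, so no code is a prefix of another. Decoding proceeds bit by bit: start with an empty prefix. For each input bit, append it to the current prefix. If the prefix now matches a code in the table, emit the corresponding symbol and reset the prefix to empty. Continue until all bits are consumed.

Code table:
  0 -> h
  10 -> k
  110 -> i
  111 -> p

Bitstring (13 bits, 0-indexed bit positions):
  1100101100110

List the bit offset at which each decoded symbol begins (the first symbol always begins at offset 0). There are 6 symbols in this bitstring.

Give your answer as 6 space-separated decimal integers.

Bit 0: prefix='1' (no match yet)
Bit 1: prefix='11' (no match yet)
Bit 2: prefix='110' -> emit 'i', reset
Bit 3: prefix='0' -> emit 'h', reset
Bit 4: prefix='1' (no match yet)
Bit 5: prefix='10' -> emit 'k', reset
Bit 6: prefix='1' (no match yet)
Bit 7: prefix='11' (no match yet)
Bit 8: prefix='110' -> emit 'i', reset
Bit 9: prefix='0' -> emit 'h', reset
Bit 10: prefix='1' (no match yet)
Bit 11: prefix='11' (no match yet)
Bit 12: prefix='110' -> emit 'i', reset

Answer: 0 3 4 6 9 10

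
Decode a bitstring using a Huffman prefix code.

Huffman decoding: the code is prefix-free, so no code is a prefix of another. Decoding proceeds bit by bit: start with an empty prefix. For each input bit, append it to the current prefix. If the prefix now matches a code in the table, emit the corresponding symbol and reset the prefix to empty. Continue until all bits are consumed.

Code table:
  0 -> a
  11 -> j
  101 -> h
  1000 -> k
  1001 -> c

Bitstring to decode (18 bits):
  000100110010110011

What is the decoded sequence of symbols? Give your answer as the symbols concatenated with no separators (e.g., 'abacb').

Bit 0: prefix='0' -> emit 'a', reset
Bit 1: prefix='0' -> emit 'a', reset
Bit 2: prefix='0' -> emit 'a', reset
Bit 3: prefix='1' (no match yet)
Bit 4: prefix='10' (no match yet)
Bit 5: prefix='100' (no match yet)
Bit 6: prefix='1001' -> emit 'c', reset
Bit 7: prefix='1' (no match yet)
Bit 8: prefix='10' (no match yet)
Bit 9: prefix='100' (no match yet)
Bit 10: prefix='1001' -> emit 'c', reset
Bit 11: prefix='0' -> emit 'a', reset
Bit 12: prefix='1' (no match yet)
Bit 13: prefix='11' -> emit 'j', reset
Bit 14: prefix='0' -> emit 'a', reset
Bit 15: prefix='0' -> emit 'a', reset
Bit 16: prefix='1' (no match yet)
Bit 17: prefix='11' -> emit 'j', reset

Answer: aaaccajaaj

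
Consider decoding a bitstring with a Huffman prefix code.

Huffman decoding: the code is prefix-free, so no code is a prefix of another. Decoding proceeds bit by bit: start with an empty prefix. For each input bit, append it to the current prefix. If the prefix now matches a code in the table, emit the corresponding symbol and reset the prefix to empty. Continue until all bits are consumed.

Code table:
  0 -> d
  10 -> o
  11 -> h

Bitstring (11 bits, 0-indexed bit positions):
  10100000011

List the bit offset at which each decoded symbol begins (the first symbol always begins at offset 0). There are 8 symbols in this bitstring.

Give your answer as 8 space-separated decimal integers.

Answer: 0 2 4 5 6 7 8 9

Derivation:
Bit 0: prefix='1' (no match yet)
Bit 1: prefix='10' -> emit 'o', reset
Bit 2: prefix='1' (no match yet)
Bit 3: prefix='10' -> emit 'o', reset
Bit 4: prefix='0' -> emit 'd', reset
Bit 5: prefix='0' -> emit 'd', reset
Bit 6: prefix='0' -> emit 'd', reset
Bit 7: prefix='0' -> emit 'd', reset
Bit 8: prefix='0' -> emit 'd', reset
Bit 9: prefix='1' (no match yet)
Bit 10: prefix='11' -> emit 'h', reset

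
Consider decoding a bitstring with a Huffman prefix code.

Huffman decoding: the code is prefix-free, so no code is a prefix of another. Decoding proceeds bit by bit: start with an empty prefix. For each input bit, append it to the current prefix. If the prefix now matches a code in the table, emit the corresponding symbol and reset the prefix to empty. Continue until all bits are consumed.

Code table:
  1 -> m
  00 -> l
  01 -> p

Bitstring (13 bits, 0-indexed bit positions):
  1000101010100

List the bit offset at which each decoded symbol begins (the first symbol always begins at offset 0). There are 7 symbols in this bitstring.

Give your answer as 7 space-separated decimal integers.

Answer: 0 1 3 5 7 9 11

Derivation:
Bit 0: prefix='1' -> emit 'm', reset
Bit 1: prefix='0' (no match yet)
Bit 2: prefix='00' -> emit 'l', reset
Bit 3: prefix='0' (no match yet)
Bit 4: prefix='01' -> emit 'p', reset
Bit 5: prefix='0' (no match yet)
Bit 6: prefix='01' -> emit 'p', reset
Bit 7: prefix='0' (no match yet)
Bit 8: prefix='01' -> emit 'p', reset
Bit 9: prefix='0' (no match yet)
Bit 10: prefix='01' -> emit 'p', reset
Bit 11: prefix='0' (no match yet)
Bit 12: prefix='00' -> emit 'l', reset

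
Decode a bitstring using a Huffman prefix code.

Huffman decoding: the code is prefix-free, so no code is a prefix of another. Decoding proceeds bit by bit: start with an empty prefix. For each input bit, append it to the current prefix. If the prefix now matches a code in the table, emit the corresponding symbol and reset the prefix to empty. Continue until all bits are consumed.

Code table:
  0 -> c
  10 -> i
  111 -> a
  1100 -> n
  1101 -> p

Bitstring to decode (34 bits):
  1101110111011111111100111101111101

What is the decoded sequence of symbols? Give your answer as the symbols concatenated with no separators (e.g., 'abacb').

Bit 0: prefix='1' (no match yet)
Bit 1: prefix='11' (no match yet)
Bit 2: prefix='110' (no match yet)
Bit 3: prefix='1101' -> emit 'p', reset
Bit 4: prefix='1' (no match yet)
Bit 5: prefix='11' (no match yet)
Bit 6: prefix='110' (no match yet)
Bit 7: prefix='1101' -> emit 'p', reset
Bit 8: prefix='1' (no match yet)
Bit 9: prefix='11' (no match yet)
Bit 10: prefix='110' (no match yet)
Bit 11: prefix='1101' -> emit 'p', reset
Bit 12: prefix='1' (no match yet)
Bit 13: prefix='11' (no match yet)
Bit 14: prefix='111' -> emit 'a', reset
Bit 15: prefix='1' (no match yet)
Bit 16: prefix='11' (no match yet)
Bit 17: prefix='111' -> emit 'a', reset
Bit 18: prefix='1' (no match yet)
Bit 19: prefix='11' (no match yet)
Bit 20: prefix='110' (no match yet)
Bit 21: prefix='1100' -> emit 'n', reset
Bit 22: prefix='1' (no match yet)
Bit 23: prefix='11' (no match yet)
Bit 24: prefix='111' -> emit 'a', reset
Bit 25: prefix='1' (no match yet)
Bit 26: prefix='10' -> emit 'i', reset
Bit 27: prefix='1' (no match yet)
Bit 28: prefix='11' (no match yet)
Bit 29: prefix='111' -> emit 'a', reset
Bit 30: prefix='1' (no match yet)
Bit 31: prefix='11' (no match yet)
Bit 32: prefix='110' (no match yet)
Bit 33: prefix='1101' -> emit 'p', reset

Answer: pppaanaiap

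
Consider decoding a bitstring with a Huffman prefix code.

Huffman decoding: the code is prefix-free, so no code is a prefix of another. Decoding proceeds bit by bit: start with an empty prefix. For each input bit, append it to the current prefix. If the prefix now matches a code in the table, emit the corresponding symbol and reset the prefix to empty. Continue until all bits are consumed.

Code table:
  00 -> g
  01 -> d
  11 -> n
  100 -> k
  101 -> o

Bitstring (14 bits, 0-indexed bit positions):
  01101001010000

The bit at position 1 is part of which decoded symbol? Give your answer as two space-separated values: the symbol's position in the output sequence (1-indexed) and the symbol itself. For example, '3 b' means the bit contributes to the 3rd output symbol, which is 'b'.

Bit 0: prefix='0' (no match yet)
Bit 1: prefix='01' -> emit 'd', reset
Bit 2: prefix='1' (no match yet)
Bit 3: prefix='10' (no match yet)
Bit 4: prefix='101' -> emit 'o', reset
Bit 5: prefix='0' (no match yet)

Answer: 1 d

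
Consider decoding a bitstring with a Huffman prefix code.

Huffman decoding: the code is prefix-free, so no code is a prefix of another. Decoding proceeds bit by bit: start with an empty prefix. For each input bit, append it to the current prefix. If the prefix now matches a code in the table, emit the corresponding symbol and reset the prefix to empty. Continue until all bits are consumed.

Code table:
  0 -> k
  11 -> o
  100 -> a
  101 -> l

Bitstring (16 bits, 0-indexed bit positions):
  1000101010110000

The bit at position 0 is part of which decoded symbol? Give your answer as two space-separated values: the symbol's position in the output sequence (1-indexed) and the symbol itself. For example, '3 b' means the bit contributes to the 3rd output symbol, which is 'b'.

Bit 0: prefix='1' (no match yet)
Bit 1: prefix='10' (no match yet)
Bit 2: prefix='100' -> emit 'a', reset
Bit 3: prefix='0' -> emit 'k', reset
Bit 4: prefix='1' (no match yet)

Answer: 1 a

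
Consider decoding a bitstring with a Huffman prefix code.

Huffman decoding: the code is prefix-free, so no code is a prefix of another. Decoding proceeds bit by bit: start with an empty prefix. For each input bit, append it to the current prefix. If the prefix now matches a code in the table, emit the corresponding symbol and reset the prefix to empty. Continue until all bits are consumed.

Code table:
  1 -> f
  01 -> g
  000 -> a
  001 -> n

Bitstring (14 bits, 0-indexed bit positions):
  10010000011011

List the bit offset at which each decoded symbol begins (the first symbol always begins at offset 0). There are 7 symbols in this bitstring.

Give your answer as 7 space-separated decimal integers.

Answer: 0 1 4 7 10 11 13

Derivation:
Bit 0: prefix='1' -> emit 'f', reset
Bit 1: prefix='0' (no match yet)
Bit 2: prefix='00' (no match yet)
Bit 3: prefix='001' -> emit 'n', reset
Bit 4: prefix='0' (no match yet)
Bit 5: prefix='00' (no match yet)
Bit 6: prefix='000' -> emit 'a', reset
Bit 7: prefix='0' (no match yet)
Bit 8: prefix='00' (no match yet)
Bit 9: prefix='001' -> emit 'n', reset
Bit 10: prefix='1' -> emit 'f', reset
Bit 11: prefix='0' (no match yet)
Bit 12: prefix='01' -> emit 'g', reset
Bit 13: prefix='1' -> emit 'f', reset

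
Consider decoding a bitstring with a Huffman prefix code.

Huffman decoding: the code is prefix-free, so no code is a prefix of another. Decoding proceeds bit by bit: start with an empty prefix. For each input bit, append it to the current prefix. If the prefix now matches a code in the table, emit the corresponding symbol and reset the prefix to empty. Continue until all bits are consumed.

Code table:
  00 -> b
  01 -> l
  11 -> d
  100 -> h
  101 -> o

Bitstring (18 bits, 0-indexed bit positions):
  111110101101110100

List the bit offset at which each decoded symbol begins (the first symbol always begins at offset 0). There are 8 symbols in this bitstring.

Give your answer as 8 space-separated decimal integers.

Answer: 0 2 4 7 9 12 14 16

Derivation:
Bit 0: prefix='1' (no match yet)
Bit 1: prefix='11' -> emit 'd', reset
Bit 2: prefix='1' (no match yet)
Bit 3: prefix='11' -> emit 'd', reset
Bit 4: prefix='1' (no match yet)
Bit 5: prefix='10' (no match yet)
Bit 6: prefix='101' -> emit 'o', reset
Bit 7: prefix='0' (no match yet)
Bit 8: prefix='01' -> emit 'l', reset
Bit 9: prefix='1' (no match yet)
Bit 10: prefix='10' (no match yet)
Bit 11: prefix='101' -> emit 'o', reset
Bit 12: prefix='1' (no match yet)
Bit 13: prefix='11' -> emit 'd', reset
Bit 14: prefix='0' (no match yet)
Bit 15: prefix='01' -> emit 'l', reset
Bit 16: prefix='0' (no match yet)
Bit 17: prefix='00' -> emit 'b', reset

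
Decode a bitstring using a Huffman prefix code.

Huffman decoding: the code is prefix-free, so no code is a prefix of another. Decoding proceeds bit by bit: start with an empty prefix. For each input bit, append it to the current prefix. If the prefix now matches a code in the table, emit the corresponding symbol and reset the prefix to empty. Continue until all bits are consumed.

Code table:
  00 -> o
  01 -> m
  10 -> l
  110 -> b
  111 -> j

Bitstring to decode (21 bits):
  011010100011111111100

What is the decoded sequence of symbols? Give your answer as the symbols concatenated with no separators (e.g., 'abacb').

Bit 0: prefix='0' (no match yet)
Bit 1: prefix='01' -> emit 'm', reset
Bit 2: prefix='1' (no match yet)
Bit 3: prefix='10' -> emit 'l', reset
Bit 4: prefix='1' (no match yet)
Bit 5: prefix='10' -> emit 'l', reset
Bit 6: prefix='1' (no match yet)
Bit 7: prefix='10' -> emit 'l', reset
Bit 8: prefix='0' (no match yet)
Bit 9: prefix='00' -> emit 'o', reset
Bit 10: prefix='1' (no match yet)
Bit 11: prefix='11' (no match yet)
Bit 12: prefix='111' -> emit 'j', reset
Bit 13: prefix='1' (no match yet)
Bit 14: prefix='11' (no match yet)
Bit 15: prefix='111' -> emit 'j', reset
Bit 16: prefix='1' (no match yet)
Bit 17: prefix='11' (no match yet)
Bit 18: prefix='111' -> emit 'j', reset
Bit 19: prefix='0' (no match yet)
Bit 20: prefix='00' -> emit 'o', reset

Answer: mlllojjjo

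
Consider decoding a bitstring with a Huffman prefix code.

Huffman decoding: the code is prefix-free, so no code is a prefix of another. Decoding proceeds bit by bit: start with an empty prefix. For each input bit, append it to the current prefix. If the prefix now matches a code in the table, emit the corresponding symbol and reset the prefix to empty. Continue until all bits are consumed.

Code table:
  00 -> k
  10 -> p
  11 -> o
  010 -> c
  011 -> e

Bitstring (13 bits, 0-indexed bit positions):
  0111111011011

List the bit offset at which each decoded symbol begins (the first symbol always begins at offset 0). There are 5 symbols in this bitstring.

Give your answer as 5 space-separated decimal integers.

Answer: 0 3 5 7 10

Derivation:
Bit 0: prefix='0' (no match yet)
Bit 1: prefix='01' (no match yet)
Bit 2: prefix='011' -> emit 'e', reset
Bit 3: prefix='1' (no match yet)
Bit 4: prefix='11' -> emit 'o', reset
Bit 5: prefix='1' (no match yet)
Bit 6: prefix='11' -> emit 'o', reset
Bit 7: prefix='0' (no match yet)
Bit 8: prefix='01' (no match yet)
Bit 9: prefix='011' -> emit 'e', reset
Bit 10: prefix='0' (no match yet)
Bit 11: prefix='01' (no match yet)
Bit 12: prefix='011' -> emit 'e', reset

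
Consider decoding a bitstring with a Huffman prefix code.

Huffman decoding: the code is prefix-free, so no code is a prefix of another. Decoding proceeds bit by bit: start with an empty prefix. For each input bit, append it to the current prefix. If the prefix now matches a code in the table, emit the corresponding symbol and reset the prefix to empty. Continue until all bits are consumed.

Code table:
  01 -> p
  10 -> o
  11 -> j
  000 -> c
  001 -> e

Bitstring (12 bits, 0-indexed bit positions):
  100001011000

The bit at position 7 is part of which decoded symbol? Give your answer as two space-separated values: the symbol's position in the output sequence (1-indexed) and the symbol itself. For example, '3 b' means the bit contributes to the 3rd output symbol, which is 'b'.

Bit 0: prefix='1' (no match yet)
Bit 1: prefix='10' -> emit 'o', reset
Bit 2: prefix='0' (no match yet)
Bit 3: prefix='00' (no match yet)
Bit 4: prefix='000' -> emit 'c', reset
Bit 5: prefix='1' (no match yet)
Bit 6: prefix='10' -> emit 'o', reset
Bit 7: prefix='1' (no match yet)
Bit 8: prefix='11' -> emit 'j', reset
Bit 9: prefix='0' (no match yet)
Bit 10: prefix='00' (no match yet)
Bit 11: prefix='000' -> emit 'c', reset

Answer: 4 j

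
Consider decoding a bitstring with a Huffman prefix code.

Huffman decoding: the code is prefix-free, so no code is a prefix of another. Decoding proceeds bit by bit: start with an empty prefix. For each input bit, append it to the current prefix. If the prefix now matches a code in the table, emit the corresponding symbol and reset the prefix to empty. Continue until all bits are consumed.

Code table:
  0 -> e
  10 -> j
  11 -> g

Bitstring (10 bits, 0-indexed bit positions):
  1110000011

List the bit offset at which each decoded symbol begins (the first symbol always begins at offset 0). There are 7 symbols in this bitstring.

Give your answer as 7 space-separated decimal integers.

Answer: 0 2 4 5 6 7 8

Derivation:
Bit 0: prefix='1' (no match yet)
Bit 1: prefix='11' -> emit 'g', reset
Bit 2: prefix='1' (no match yet)
Bit 3: prefix='10' -> emit 'j', reset
Bit 4: prefix='0' -> emit 'e', reset
Bit 5: prefix='0' -> emit 'e', reset
Bit 6: prefix='0' -> emit 'e', reset
Bit 7: prefix='0' -> emit 'e', reset
Bit 8: prefix='1' (no match yet)
Bit 9: prefix='11' -> emit 'g', reset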